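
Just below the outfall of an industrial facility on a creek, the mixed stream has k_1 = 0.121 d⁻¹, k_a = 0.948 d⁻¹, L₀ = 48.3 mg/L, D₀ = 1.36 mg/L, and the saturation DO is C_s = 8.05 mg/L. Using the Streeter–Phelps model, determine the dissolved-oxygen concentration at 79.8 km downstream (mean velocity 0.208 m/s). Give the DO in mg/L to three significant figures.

DO ≈ 4.01 mg/L

Travel time t = x/v = 79.8 km / (0.208 m/s) = 79800 m / 0.208 m/s = 383700 s = 4.440 d.
k_1 L₀/(k_a−k_1) = 0.121×48.3/(0.948−0.121) = 5.844/0.8270 = 7.067 mg/L.
e^(−k_1 t) = e^(−0.121×4.440) = 0.5843; e^(−k_a t) = e^(−0.948×4.440) = 0.01485.
D = 7.067 × (0.5843 − 0.01485) + 1.36 × 0.01485 = 4.024 + 0.02020 = 4.045 mg/L.
DO = C_s − D = 8.05 − 4.045 = 4.005 mg/L.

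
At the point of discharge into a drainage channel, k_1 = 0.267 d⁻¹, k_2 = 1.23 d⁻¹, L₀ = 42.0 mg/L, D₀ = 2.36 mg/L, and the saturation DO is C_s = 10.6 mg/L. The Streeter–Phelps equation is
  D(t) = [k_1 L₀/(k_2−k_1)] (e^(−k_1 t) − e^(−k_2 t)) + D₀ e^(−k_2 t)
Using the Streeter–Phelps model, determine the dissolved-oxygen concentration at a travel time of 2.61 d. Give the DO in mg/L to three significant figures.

DO ≈ 5.17 mg/L

k_1 L₀/(k_2−k_1) = 0.267×42.0/(1.23−0.267) = 11.21/0.9630 = 11.64 mg/L.
e^(−k_1 t) = e^(−0.267×2.610) = 0.4981; e^(−k_2 t) = e^(−1.23×2.610) = 0.04034.
D = 11.64 × (0.4981 − 0.04034) + 2.36 × 0.04034 = 5.331 + 0.09521 = 5.426 mg/L.
DO = C_s − D = 10.6 − 5.426 = 5.174 mg/L.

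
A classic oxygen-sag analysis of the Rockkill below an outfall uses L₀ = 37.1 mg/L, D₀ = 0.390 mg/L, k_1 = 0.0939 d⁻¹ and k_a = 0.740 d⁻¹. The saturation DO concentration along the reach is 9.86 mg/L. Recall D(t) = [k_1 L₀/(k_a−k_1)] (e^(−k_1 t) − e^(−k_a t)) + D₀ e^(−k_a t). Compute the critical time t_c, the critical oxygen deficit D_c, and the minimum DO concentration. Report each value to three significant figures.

t_c ≈ 3.08 d; D_c ≈ 3.53 mg/L; min DO ≈ 6.33 mg/L

At the critical point dD/dt = 0, so k_1 L₀ e^(−k_1 t) = k_a D. Substituting D(t) from the Streeter–Phelps equation and solving for t gives
t_c = ln[(k_a/k_1)(1 − D₀(k_a−k_1)/(k_1 L₀))] / (k_a−k_1).
Here k_a−k_1 = 0.6461 d⁻¹ and 1 − D₀(k_a−k_1)/(k_1 L₀) = 1 − 0.390×0.6461/(0.0939×37.1) = 0.9277, so
t_c = ln(7.881 × 0.9277) / 0.6461 = 1.989 / 0.6461 = 3.079 d.
L(t_c) = L₀ e^(−k_1 t_c) = 37.1 × 0.7489 = 27.79 mg/L, and at the critical point k_a D_c = k_1 L, so D_c = (0.0939/0.740) × 27.79 = 3.526 mg/L.
Minimum DO = C_s − D_c = 9.86 − 3.526 = 6.334 mg/L.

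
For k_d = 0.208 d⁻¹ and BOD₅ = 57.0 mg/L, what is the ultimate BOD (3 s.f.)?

L₀ ≈ 88.2 mg/L

BOD₅ = L₀(1 − e^(−5k_d)) ⇒ L₀ = BOD₅ / (1 − e^(−5×0.208))
= 57.0 / (1 − 0.3535) = 57.0 / 0.6465 = 88.16 mg/L.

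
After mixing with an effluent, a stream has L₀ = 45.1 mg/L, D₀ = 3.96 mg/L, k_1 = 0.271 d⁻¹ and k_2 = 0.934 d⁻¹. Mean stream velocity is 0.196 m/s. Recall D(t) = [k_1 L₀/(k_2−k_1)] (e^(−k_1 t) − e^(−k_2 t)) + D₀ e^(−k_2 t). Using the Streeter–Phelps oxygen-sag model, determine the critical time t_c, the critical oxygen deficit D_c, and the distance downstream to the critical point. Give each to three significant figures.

With k_2/k_1 = 3.446 and 1 − D₀(k_2−k_1)/(k_1 L₀) = 0.7852,
t_c = ln(3.446 × 0.7852) / (0.934 − 0.271) = ln(2.706) / 0.6630 = 0.9955/0.6630 = 1.502 d.
D_c = (k_1/k_2) L₀ e^(−k_1 t_c) = (0.271/0.934) × 45.1 × e^(−0.271×1.502) = 0.2901 × 45.1 × 0.6657 = 8.711 mg/L.
x_c = v t_c = 0.196 m/s × 1.502 d × 86400 s/d = 25430 m ≈ 25.4 km.

t_c ≈ 1.50 d; D_c ≈ 8.71 mg/L; x_c ≈ 25.4 km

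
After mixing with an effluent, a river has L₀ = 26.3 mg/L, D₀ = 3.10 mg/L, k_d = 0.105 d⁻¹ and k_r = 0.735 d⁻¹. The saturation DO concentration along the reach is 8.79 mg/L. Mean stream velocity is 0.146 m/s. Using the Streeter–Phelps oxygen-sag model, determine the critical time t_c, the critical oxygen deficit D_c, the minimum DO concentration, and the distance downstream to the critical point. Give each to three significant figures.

t_c ≈ 1.14 d; D_c ≈ 3.33 mg/L; min DO ≈ 5.46 mg/L; x_c ≈ 14.4 km

t_c = [1/(k_r−k_d)] ln[(k_r/k_d)(1 − D₀(k_r−k_d)/(k_d L₀))]
= [1/(0.735−0.105)] ln[(0.735/0.105)(1 − 3.10×0.6300/(0.105×26.3))]
= (1/0.6300) ln[7.000 × 0.2928] = 1.587 × ln(2.049) = 1.587 × 0.7176 = 1.139 d.
D_c = (k_d/k_r) L₀ e^(−k_d t_c) = (0.105/0.735) × 26.3 × e^(−0.105×1.139) = 0.1429 × 26.3 × 0.8873 = 3.334 mg/L.
Minimum DO = C_s − D_c = 8.79 − 3.334 = 5.456 mg/L.
x_c = v t_c = 0.146 m/s × 1.139 d × 86400 s/d = 14370 m ≈ 14.4 km.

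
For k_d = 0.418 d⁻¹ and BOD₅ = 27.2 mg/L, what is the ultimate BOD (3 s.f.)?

BOD₅ = L₀(1 − e^(−5k_d)) ⇒ L₀ = BOD₅ / (1 − e^(−5×0.418))
= 27.2 / (1 − 0.1237) = 27.2 / 0.8763 = 31.04 mg/L.

L₀ ≈ 31.0 mg/L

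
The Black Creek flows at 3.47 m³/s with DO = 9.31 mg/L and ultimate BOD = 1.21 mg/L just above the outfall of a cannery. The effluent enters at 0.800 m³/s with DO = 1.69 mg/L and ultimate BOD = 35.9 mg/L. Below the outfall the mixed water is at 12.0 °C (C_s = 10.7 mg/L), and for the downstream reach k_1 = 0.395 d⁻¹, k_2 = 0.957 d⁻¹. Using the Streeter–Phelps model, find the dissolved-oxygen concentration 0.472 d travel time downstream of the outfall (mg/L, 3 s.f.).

DO ≈ 7.86 mg/L

Mixed DO = (3.47×9.31 + 0.800×1.69)/(3.47+0.800) = 33.66/4.270 = 7.882 mg/L.
Mixed L₀ = (3.47×1.21 + 0.800×35.9)/(4.270) = 32.92/4.270 = 7.709 mg/L.
Initial deficit D₀ = C_s − DO₀ = 10.7 − 7.882 = 2.818 mg/L.
D(0.472) = [0.395×7.709/(0.957−0.395)](e^(−0.395×0.472) − e^(−0.957×0.472)) + 2.818 e^(−0.957×0.472)
= 5.418 × (0.8299 − 0.6365) + 2.818 × 0.6365 = 2.841 mg/L.
DO = 10.7 − 2.841 = 7.859 mg/L.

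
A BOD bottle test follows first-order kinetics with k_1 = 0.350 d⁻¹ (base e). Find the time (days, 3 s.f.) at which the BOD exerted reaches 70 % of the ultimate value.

y/L₀ = 1 − e^(−k_1 t) = 0.70 ⇒ e^(−k_1 t) = 0.300
t = −ln(0.300) / 0.350 = 1.204 / 0.350 = 3.440 d.

t ≈ 3.44 d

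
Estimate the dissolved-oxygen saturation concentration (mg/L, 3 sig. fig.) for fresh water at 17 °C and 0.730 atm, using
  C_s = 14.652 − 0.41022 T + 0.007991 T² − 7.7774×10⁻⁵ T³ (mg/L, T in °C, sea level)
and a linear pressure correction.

C_s ≈ 7.01 mg/L

At sea level: C_s = 14.652 − 0.41022×17 + 0.007991×17² − 7.7774×10⁻⁵×17³ = 9.606 mg/L.
Pressure correction: C_s' = 9.606 × 0.730 = 7.012 mg/L.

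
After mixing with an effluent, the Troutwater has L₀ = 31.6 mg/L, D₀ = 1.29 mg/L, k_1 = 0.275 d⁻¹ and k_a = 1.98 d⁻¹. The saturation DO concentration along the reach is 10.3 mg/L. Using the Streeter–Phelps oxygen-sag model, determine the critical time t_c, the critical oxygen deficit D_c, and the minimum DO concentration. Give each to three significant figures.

t_c ≈ 0.987 d; D_c ≈ 3.35 mg/L; min DO ≈ 6.95 mg/L

With k_a/k_1 = 7.200 and 1 − D₀(k_a−k_1)/(k_1 L₀) = 0.7469,
t_c = ln(7.200 × 0.7469) / (1.98 − 0.275) = ln(5.378) / 1.705 = 1.682/1.705 = 0.9867 d.
D_c = (k_1/k_a) L₀ e^(−k_1 t_c) = (0.275/1.98) × 31.6 × e^(−0.275×0.9867) = 0.1389 × 31.6 × 0.7624 = 3.346 mg/L.
Minimum DO = C_s − D_c = 10.3 − 3.346 = 6.954 mg/L.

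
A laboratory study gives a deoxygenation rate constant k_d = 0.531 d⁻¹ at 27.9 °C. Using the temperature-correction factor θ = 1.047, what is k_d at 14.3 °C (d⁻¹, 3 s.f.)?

k_d(T₂) = k_d(T₁) · θ^(T₂−T₁) = 0.531 × 1.047^(14.3−27.9)
= 0.531 × 1.047^-13.6 = 0.531 × 0.5355 = 0.2843 d⁻¹.

k_d ≈ 0.284 d⁻¹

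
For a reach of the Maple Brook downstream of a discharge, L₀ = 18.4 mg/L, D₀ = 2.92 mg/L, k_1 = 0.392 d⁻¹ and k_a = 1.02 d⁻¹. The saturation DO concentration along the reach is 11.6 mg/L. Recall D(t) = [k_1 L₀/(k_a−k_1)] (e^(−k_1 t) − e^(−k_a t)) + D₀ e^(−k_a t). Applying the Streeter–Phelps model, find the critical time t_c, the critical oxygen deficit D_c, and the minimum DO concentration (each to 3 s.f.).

With k_a/k_1 = 2.602 and 1 − D₀(k_a−k_1)/(k_1 L₀) = 0.7458,
t_c = ln(2.602 × 0.7458) / (1.02 − 0.392) = ln(1.941) / 0.6280 = 0.6629/0.6280 = 1.056 d.
D_c = (k_1/k_a) L₀ e^(−k_1 t_c) = (0.392/1.02) × 18.4 × e^(−0.392×1.056) = 0.3843 × 18.4 × 0.6611 = 4.675 mg/L.
Minimum DO = C_s − D_c = 11.6 − 4.675 = 6.925 mg/L.

t_c ≈ 1.06 d; D_c ≈ 4.68 mg/L; min DO ≈ 6.92 mg/L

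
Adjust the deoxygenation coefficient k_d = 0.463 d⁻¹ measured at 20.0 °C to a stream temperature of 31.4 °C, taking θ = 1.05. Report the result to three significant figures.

k_d(T₂) = k_d(T₁) · θ^(T₂−T₁) = 0.463 × 1.05^(31.4−20.0)
= 0.463 × 1.05^11.4 = 0.463 × 1.744 = 0.8075 d⁻¹.

k_d ≈ 0.807 d⁻¹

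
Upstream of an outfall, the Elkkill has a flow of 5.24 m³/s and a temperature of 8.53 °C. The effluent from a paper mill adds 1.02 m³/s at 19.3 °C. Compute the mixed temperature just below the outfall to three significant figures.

Flow-weighted mixing: C = (Q_r C_r + Q_w C_w)/(Q_r + Q_w)
= (5.24×8.53 + 1.02×19.3)/(5.24 + 1.02) = 64.38/6.260 = 10.28 °C.

10.3 °C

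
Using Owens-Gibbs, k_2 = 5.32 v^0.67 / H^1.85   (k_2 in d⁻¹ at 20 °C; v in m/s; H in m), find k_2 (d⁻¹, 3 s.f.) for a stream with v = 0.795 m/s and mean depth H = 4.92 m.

k_2 ≈ 0.239 d⁻¹

k_2 = 5.32 × 0.795^0.67 / 4.92^1.85 = 5.32 × 0.8575 / 19.06 = 0.2393 d⁻¹.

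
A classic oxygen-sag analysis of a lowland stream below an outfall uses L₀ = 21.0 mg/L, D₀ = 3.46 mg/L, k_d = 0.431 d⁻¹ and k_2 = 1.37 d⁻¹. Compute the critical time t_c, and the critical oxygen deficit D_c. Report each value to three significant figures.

t_c ≈ 0.758 d; D_c ≈ 4.77 mg/L

t_c = [1/(k_2−k_d)] ln[(k_2/k_d)(1 − D₀(k_2−k_d)/(k_d L₀))]
= [1/(1.37−0.431)] ln[(1.37/0.431)(1 − 3.46×0.9390/(0.431×21.0))]
= (1/0.9390) ln[3.179 × 0.6410] = 1.065 × ln(2.038) = 1.065 × 0.7118 = 0.7580 d.
D_c = (k_d/k_2) L₀ e^(−k_d t_c) = (0.431/1.37) × 21.0 × e^(−0.431×0.7580) = 0.3146 × 21.0 × 0.7213 = 4.765 mg/L.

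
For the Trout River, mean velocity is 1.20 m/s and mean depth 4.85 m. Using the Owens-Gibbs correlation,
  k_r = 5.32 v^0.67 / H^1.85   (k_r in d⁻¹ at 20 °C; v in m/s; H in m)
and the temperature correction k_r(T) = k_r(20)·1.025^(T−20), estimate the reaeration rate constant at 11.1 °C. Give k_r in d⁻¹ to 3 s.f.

k_r(20) = 5.32 × 1.20^0.67 / 4.85^1.85 = 5.32 × 1.130 / 18.56 = 0.3238 d⁻¹.
k_r(11.1) = 0.3238 × 1.025^(11.1−20) = 0.3238 × 0.8027 = 0.2600 d⁻¹.

k_r ≈ 0.260 d⁻¹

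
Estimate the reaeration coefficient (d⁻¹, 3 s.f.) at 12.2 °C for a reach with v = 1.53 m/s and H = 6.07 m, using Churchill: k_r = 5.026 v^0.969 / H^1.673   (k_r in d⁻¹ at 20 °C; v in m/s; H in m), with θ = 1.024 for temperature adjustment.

k_r ≈ 0.309 d⁻¹

k_r(20) = 5.026 × 1.53^0.969 / 6.07^1.673 = 5.026 × 1.510 / 20.43 = 0.3715 d⁻¹.
k_r(12.2) = 0.3715 × 1.024^(12.2−20) = 0.3715 × 0.8311 = 0.3087 d⁻¹.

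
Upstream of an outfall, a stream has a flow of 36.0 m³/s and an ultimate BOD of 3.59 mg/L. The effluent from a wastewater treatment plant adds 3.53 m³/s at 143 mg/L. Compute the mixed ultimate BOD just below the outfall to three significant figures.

Flow-weighted mixing: C = (Q_r C_r + Q_w C_w)/(Q_r + Q_w)
= (36.0×3.59 + 3.53×143)/(36.0 + 3.53) = 634.0/39.53 = 16.04 mg/L.

16.0 mg/L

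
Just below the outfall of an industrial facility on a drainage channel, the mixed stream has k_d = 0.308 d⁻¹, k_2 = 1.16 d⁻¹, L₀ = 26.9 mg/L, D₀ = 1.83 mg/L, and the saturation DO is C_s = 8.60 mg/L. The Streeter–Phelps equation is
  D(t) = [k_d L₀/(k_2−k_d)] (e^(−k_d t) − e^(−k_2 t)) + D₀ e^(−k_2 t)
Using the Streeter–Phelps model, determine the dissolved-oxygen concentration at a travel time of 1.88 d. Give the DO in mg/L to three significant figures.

DO ≈ 4.04 mg/L

k_d L₀/(k_2−k_d) = 0.308×26.9/(1.16−0.308) = 8.285/0.8520 = 9.724 mg/L.
e^(−k_d t) = e^(−0.308×1.880) = 0.5604; e^(−k_2 t) = e^(−1.16×1.880) = 0.1130.
D = 9.724 × (0.5604 − 0.1130) + 1.83 × 0.1130 = 4.352 + 0.2067 = 4.558 mg/L.
DO = C_s − D = 8.60 − 4.558 = 4.042 mg/L.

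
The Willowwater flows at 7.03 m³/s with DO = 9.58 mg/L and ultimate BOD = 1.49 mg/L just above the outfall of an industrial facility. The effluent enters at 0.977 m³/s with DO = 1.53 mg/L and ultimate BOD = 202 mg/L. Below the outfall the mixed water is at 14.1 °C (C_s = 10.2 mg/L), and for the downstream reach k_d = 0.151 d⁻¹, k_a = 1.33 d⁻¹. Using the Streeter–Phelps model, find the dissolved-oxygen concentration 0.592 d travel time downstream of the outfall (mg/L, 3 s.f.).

DO ≈ 7.94 mg/L

Mixed DO = (7.03×9.58 + 0.977×1.53)/(7.03+0.977) = 68.84/8.007 = 8.598 mg/L.
Mixed L₀ = (7.03×1.49 + 0.977×202)/(8.007) = 207.8/8.007 = 25.96 mg/L.
Initial deficit D₀ = C_s − DO₀ = 10.2 − 8.598 = 1.602 mg/L.
D(0.592) = [0.151×25.96/(1.33−0.151)](e^(−0.151×0.592) − e^(−1.33×0.592)) + 1.602 e^(−1.33×0.592)
= 3.324 × (0.9145 − 0.4550) + 1.602 × 0.4550 = 2.256 mg/L.
DO = 10.2 − 2.256 = 7.944 mg/L.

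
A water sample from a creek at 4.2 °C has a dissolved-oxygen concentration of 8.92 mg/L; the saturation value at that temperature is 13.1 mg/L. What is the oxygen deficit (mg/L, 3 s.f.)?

D ≈ 4.18 mg/L

D = C_s − C = 13.1 − 8.92 = 4.18 mg/L.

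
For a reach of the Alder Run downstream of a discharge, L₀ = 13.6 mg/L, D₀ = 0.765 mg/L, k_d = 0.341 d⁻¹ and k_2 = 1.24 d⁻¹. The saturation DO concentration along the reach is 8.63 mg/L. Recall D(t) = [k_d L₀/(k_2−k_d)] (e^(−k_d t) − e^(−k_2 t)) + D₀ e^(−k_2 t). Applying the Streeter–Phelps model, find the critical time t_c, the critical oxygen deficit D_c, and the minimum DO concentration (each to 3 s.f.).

t_c ≈ 1.26 d; D_c ≈ 2.44 mg/L; min DO ≈ 6.19 mg/L

At the critical point dD/dt = 0, so k_d L₀ e^(−k_d t) = k_2 D. Substituting D(t) from the Streeter–Phelps equation and solving for t gives
t_c = ln[(k_2/k_d)(1 − D₀(k_2−k_d)/(k_d L₀))] / (k_2−k_d).
Here k_2−k_d = 0.8990 d⁻¹ and 1 − D₀(k_2−k_d)/(k_d L₀) = 1 − 0.765×0.8990/(0.341×13.6) = 0.8517, so
t_c = ln(3.636 × 0.8517) / 0.8990 = 1.130 / 0.8990 = 1.257 d.
D_c = (k_d/k_2) L₀ e^(−k_d t_c) = (0.341/1.24) × 13.6 × e^(−0.341×1.257) = 0.2750 × 13.6 × 0.6513 = 2.436 mg/L.
Minimum DO = C_s − D_c = 8.63 − 2.436 = 6.194 mg/L.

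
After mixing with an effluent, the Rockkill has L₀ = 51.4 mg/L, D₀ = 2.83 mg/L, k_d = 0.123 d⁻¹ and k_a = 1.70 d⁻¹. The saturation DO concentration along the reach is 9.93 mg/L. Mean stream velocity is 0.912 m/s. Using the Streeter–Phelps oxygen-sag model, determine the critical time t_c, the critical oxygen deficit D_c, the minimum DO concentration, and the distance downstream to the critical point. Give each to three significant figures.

t_c ≈ 0.889 d; D_c ≈ 3.33 mg/L; min DO ≈ 6.60 mg/L; x_c ≈ 70.1 km

t_c = [1/(k_a−k_d)] ln[(k_a/k_d)(1 − D₀(k_a−k_d)/(k_d L₀))]
= [1/(1.70−0.123)] ln[(1.70/0.123)(1 − 2.83×1.577/(0.123×51.4))]
= (1/1.577) ln[13.82 × 0.2941] = 0.6341 × ln(4.065) = 0.6341 × 1.402 = 0.8892 d.
D_c = (k_d/k_a) L₀ e^(−k_d t_c) = (0.123/1.70) × 51.4 × e^(−0.123×0.8892) = 0.07235 × 51.4 × 0.8964 = 3.334 mg/L.
Minimum DO = C_s − D_c = 9.93 − 3.334 = 6.596 mg/L.
x_c = v t_c = 0.912 m/s × 0.8892 d × 86400 s/d = 70070 m ≈ 70.1 km.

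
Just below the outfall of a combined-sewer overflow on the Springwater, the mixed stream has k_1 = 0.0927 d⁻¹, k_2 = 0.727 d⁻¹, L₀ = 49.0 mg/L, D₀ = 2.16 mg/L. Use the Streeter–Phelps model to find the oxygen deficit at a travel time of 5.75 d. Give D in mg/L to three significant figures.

k_1 L₀/(k_2−k_1) = 0.0927×49.0/(0.727−0.0927) = 4.542/0.6343 = 7.161 mg/L.
e^(−k_1 t) = e^(−0.0927×5.750) = 0.5868; e^(−k_2 t) = e^(−0.727×5.750) = 0.01529.
D = 7.161 × (0.5868 − 0.01529) + 2.16 × 0.01529 = 4.093 + 0.03304 = 4.126 mg/L.

D ≈ 4.13 mg/L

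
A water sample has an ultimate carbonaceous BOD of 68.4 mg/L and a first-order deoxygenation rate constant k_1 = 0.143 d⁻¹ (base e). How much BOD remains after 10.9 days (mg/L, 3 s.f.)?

L_t = L₀ e^(−k_1 t) = 68.4 × e^(−0.143×10.9) = 68.4 × 0.2104 = 14.39 mg/L.

L ≈ 14.4 mg/L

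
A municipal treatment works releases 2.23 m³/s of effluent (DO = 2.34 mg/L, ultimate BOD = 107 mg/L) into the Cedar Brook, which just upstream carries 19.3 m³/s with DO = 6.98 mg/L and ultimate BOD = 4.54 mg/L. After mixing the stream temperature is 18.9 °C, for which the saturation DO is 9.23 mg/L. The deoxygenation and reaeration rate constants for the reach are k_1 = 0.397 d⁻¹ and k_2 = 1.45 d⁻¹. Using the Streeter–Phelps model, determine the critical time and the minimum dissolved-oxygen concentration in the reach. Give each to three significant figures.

Mixed DO = (19.3×6.98 + 2.23×2.34)/(19.3+2.23) = 139.9/21.53 = 6.499 mg/L.
Mixed L₀ = (19.3×4.54 + 2.23×107)/(21.53) = 326.2/21.53 = 15.15 mg/L.
Initial deficit D₀ = C_s − DO₀ = 9.23 − 6.499 = 2.731 mg/L.
t_c = (1/1.053) ln[(1.45/0.397)(1 − 2.731×1.053/(0.397×15.15))] = 0.9497 × ln(1.907) = 0.6128 d.
D_c = (0.397/1.45) × 15.15 × e^(−0.397×0.6128) = 0.2738 × 15.15 × 0.7840 = 3.253 mg/L.
Minimum DO = 9.23 − 3.253 = 5.977 mg/L.

t_c ≈ 0.613 d; minimum DO ≈ 5.98 mg/L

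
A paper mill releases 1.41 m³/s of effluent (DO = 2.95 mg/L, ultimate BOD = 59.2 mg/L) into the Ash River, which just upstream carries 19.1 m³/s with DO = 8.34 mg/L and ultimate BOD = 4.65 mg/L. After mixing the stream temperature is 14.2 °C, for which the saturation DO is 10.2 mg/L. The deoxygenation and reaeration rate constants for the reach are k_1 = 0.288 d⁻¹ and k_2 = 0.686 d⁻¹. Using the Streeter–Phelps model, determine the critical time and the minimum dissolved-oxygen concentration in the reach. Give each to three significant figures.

t_c ≈ 1.03 d; minimum DO ≈ 7.58 mg/L

Mixed DO = (19.1×8.34 + 1.41×2.95)/(19.1+1.41) = 163.5/20.51 = 7.969 mg/L.
Mixed L₀ = (19.1×4.65 + 1.41×59.2)/(20.51) = 172.3/20.51 = 8.400 mg/L.
Initial deficit D₀ = C_s − DO₀ = 10.2 − 7.969 = 2.231 mg/L.
t_c = (1/0.3980) ln[(0.686/0.288)(1 − 2.231×0.3980/(0.288×8.400))] = 2.513 × ln(1.508) = 1.032 d.
D_c = (0.288/0.686) × 8.400 × e^(−0.288×1.032) = 0.4198 × 8.400 × 0.7429 = 2.620 mg/L.
Minimum DO = 10.2 − 2.620 = 7.580 mg/L.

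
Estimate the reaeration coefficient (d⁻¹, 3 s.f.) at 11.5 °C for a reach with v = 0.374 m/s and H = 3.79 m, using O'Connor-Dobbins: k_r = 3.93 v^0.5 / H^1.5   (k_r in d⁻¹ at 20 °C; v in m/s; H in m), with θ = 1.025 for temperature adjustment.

k_r ≈ 0.264 d⁻¹

k_r(20) = 3.93 × 0.374^0.5 / 3.79^1.5 = 3.93 × 0.6116 / 7.378 = 0.3257 d⁻¹.
k_r(11.5) = 0.3257 × 1.025^(11.5−20) = 0.3257 × 0.8107 = 0.2641 d⁻¹.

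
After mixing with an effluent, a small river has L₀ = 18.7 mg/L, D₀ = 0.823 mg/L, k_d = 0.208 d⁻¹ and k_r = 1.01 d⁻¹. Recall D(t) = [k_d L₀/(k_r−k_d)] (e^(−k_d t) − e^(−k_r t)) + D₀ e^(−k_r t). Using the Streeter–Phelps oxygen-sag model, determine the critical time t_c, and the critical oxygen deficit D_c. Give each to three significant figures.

t_c ≈ 1.74 d; D_c ≈ 2.68 mg/L

At the critical point dD/dt = 0, so k_d L₀ e^(−k_d t) = k_r D. Substituting D(t) from the Streeter–Phelps equation and solving for t gives
t_c = ln[(k_r/k_d)(1 − D₀(k_r−k_d)/(k_d L₀))] / (k_r−k_d).
Here k_r−k_d = 0.8020 d⁻¹ and 1 − D₀(k_r−k_d)/(k_d L₀) = 1 − 0.823×0.8020/(0.208×18.7) = 0.8303, so
t_c = ln(4.856 × 0.8303) / 0.8020 = 1.394 / 0.8020 = 1.738 d.
D_c = (k_d/k_r) L₀ e^(−k_d t_c) = (0.208/1.01) × 18.7 × e^(−0.208×1.738) = 0.2059 × 18.7 × 0.6966 = 2.683 mg/L.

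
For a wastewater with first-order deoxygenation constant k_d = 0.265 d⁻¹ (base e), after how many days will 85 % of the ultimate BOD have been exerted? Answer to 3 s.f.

t ≈ 7.16 d

y/L₀ = 1 − e^(−k_d t) = 0.85 ⇒ e^(−k_d t) = 0.150
t = −ln(0.150) / 0.265 = 1.897 / 0.265 = 7.159 d.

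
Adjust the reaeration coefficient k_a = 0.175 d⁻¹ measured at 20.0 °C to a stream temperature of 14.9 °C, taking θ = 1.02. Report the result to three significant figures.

k_a(T₂) = k_a(T₁) · θ^(T₂−T₁) = 0.175 × 1.02^(14.9−20.0)
= 0.175 × 1.02^-5.10 = 0.175 × 0.9039 = 0.1582 d⁻¹.

k_a ≈ 0.158 d⁻¹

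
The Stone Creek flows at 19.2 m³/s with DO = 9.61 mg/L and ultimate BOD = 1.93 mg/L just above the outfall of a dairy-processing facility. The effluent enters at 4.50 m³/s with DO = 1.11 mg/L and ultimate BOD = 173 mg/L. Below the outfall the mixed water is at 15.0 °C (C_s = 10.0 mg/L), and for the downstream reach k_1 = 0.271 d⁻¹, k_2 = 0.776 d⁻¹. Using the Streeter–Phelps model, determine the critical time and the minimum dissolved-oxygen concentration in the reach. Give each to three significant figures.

t_c ≈ 1.86 d; minimum DO ≈ 2.73 mg/L

Mixed DO = (19.2×9.61 + 4.50×1.11)/(19.2+4.50) = 189.5/23.70 = 7.996 mg/L.
Mixed L₀ = (19.2×1.93 + 4.50×173)/(23.70) = 815.6/23.70 = 34.41 mg/L.
Initial deficit D₀ = C_s − DO₀ = 10.0 − 7.996 = 2.004 mg/L.
t_c = (1/0.5050) ln[(0.776/0.271)(1 − 2.004×0.5050/(0.271×34.41))] = 1.980 × ln(2.553) = 1.856 d.
D_c = (0.271/0.776) × 34.41 × e^(−0.271×1.856) = 0.3492 × 34.41 × 0.6048 = 7.268 mg/L.
Minimum DO = 10.0 − 7.268 = 2.732 mg/L.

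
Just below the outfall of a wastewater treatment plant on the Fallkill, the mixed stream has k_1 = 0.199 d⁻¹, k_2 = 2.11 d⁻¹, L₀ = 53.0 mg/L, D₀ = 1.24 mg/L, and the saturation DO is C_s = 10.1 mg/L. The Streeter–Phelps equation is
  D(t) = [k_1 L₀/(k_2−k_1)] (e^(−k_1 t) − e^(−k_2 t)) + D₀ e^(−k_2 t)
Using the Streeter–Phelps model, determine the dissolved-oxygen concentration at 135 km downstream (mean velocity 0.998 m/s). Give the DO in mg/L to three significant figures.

DO ≈ 6.22 mg/L

Travel time t = x/v = 135 km / (0.998 m/s) = 135000 m / 0.998 m/s = 135300 s = 1.566 d.
k_1 L₀/(k_2−k_1) = 0.199×53.0/(2.11−0.199) = 10.55/1.911 = 5.519 mg/L.
e^(−k_1 t) = e^(−0.199×1.566) = 0.7323; e^(−k_2 t) = e^(−2.11×1.566) = 0.03675.
D = 5.519 × (0.7323 − 0.03675) + 1.24 × 0.03675 = 3.839 + 0.04558 = 3.884 mg/L.
DO = C_s − D = 10.1 − 3.884 = 6.216 mg/L.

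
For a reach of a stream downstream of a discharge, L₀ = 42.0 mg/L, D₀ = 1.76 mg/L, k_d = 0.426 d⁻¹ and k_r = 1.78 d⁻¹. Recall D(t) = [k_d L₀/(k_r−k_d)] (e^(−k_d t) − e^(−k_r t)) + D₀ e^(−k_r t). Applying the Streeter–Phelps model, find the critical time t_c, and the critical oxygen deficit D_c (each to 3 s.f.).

t_c = [1/(k_r−k_d)] ln[(k_r/k_d)(1 − D₀(k_r−k_d)/(k_d L₀))]
= [1/(1.78−0.426)] ln[(1.78/0.426)(1 − 1.76×1.354/(0.426×42.0))]
= (1/1.354) ln[4.178 × 0.8668] = 0.7386 × ln(3.622) = 0.7386 × 1.287 = 0.9505 d.
L(t_c) = L₀ e^(−k_d t_c) = 42.0 × 0.6670 = 28.02 mg/L, and at the critical point k_r D_c = k_d L, so D_c = (0.426/1.78) × 28.02 = 6.705 mg/L.

t_c ≈ 0.951 d; D_c ≈ 6.70 mg/L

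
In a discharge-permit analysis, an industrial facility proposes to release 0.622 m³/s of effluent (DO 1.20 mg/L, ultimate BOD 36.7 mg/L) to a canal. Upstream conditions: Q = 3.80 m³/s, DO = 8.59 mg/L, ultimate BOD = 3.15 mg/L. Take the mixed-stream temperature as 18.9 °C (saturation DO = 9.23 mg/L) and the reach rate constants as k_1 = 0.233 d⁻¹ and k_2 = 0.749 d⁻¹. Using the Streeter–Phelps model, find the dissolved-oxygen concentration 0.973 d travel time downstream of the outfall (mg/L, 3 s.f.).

DO ≈ 7.30 mg/L

Mixed DO = (3.80×8.59 + 0.622×1.20)/(3.80+0.622) = 33.39/4.422 = 7.551 mg/L.
Mixed L₀ = (3.80×3.15 + 0.622×36.7)/(4.422) = 34.80/4.422 = 7.869 mg/L.
Initial deficit D₀ = C_s − DO₀ = 9.23 − 7.551 = 1.679 mg/L.
D(0.973) = [0.233×7.869/(0.749−0.233)](e^(−0.233×0.973) − e^(−0.749×0.973)) + 1.679 e^(−0.749×0.973)
= 3.553 × (0.7972 − 0.4825) + 1.679 × 0.4825 = 1.928 mg/L.
DO = 9.23 − 1.928 = 7.302 mg/L.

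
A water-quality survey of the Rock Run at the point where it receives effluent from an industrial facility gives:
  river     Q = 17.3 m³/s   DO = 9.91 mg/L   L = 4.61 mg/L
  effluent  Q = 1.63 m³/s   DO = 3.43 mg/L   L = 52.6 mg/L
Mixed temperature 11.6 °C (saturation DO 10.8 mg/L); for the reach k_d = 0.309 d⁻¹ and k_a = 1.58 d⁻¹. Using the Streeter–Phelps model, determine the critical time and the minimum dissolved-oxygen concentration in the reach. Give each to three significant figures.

t_c ≈ 0.384 d; minimum DO ≈ 9.28 mg/L

Mixed DO = (17.3×9.91 + 1.63×3.43)/(17.3+1.63) = 177.0/18.93 = 9.352 mg/L.
Mixed L₀ = (17.3×4.61 + 1.63×52.6)/(18.93) = 165.5/18.93 = 8.742 mg/L.
Initial deficit D₀ = C_s − DO₀ = 10.8 − 9.352 = 1.448 mg/L.
t_c = (1/1.271) ln[(1.58/0.309)(1 − 1.448×1.271/(0.309×8.742))] = 0.7868 × ln(1.630) = 0.3843 d.
D_c = (0.309/1.58) × 8.742 × e^(−0.309×0.3843) = 0.1956 × 8.742 × 0.8880 = 1.518 mg/L.
Minimum DO = 10.8 − 1.518 = 9.282 mg/L.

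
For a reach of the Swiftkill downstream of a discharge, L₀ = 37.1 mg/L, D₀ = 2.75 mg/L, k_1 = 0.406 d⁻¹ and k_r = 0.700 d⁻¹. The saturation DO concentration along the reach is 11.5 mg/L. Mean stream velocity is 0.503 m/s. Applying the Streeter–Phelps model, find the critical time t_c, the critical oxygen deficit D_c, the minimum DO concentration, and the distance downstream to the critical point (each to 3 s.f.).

At the critical point dD/dt = 0, so k_1 L₀ e^(−k_1 t) = k_r D. Substituting D(t) from the Streeter–Phelps equation and solving for t gives
t_c = ln[(k_r/k_1)(1 − D₀(k_r−k_1)/(k_1 L₀))] / (k_r−k_1).
Here k_r−k_1 = 0.2940 d⁻¹ and 1 − D₀(k_r−k_1)/(k_1 L₀) = 1 − 2.75×0.2940/(0.406×37.1) = 0.9463, so
t_c = ln(1.724 × 0.9463) / 0.2940 = 0.4896 / 0.2940 = 1.665 d.
L(t_c) = L₀ e^(−k_1 t_c) = 37.1 × 0.5086 = 18.87 mg/L, and at the critical point k_r D_c = k_1 L, so D_c = (0.406/0.700) × 18.87 = 10.94 mg/L.
Minimum DO = C_s − D_c = 11.5 − 10.94 = 0.5555 mg/L.
x_c = v t_c = 0.503 m/s × 1.665 d × 86400 s/d = 72370 m ≈ 72.4 km.

t_c ≈ 1.67 d; D_c ≈ 10.9 mg/L; min DO ≈ 0.556 mg/L; x_c ≈ 72.4 km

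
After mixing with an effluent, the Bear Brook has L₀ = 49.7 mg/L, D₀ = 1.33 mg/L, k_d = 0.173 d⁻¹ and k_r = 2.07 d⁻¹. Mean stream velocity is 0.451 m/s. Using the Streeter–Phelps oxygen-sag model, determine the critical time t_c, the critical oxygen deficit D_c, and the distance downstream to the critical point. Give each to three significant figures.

At the critical point dD/dt = 0, so k_d L₀ e^(−k_d t) = k_r D. Substituting D(t) from the Streeter–Phelps equation and solving for t gives
t_c = ln[(k_r/k_d)(1 − D₀(k_r−k_d)/(k_d L₀))] / (k_r−k_d).
Here k_r−k_d = 1.897 d⁻¹ and 1 − D₀(k_r−k_d)/(k_d L₀) = 1 − 1.33×1.897/(0.173×49.7) = 0.7066, so
t_c = ln(11.97 × 0.7066) / 1.897 = 2.135 / 1.897 = 1.125 d.
L(t_c) = L₀ e^(−k_d t_c) = 49.7 × 0.8231 = 40.91 mg/L, and at the critical point k_r D_c = k_d L, so D_c = (0.173/2.07) × 40.91 = 3.419 mg/L.
x_c = v t_c = 0.451 m/s × 1.125 d × 86400 s/d = 43850 m ≈ 43.8 km.

t_c ≈ 1.13 d; D_c ≈ 3.42 mg/L; x_c ≈ 43.8 km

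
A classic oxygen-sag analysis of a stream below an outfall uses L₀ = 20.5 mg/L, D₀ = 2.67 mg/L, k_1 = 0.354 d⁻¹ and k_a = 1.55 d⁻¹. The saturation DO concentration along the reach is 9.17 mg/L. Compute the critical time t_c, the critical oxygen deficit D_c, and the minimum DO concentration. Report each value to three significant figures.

t_c ≈ 0.750 d; D_c ≈ 3.59 mg/L; min DO ≈ 5.58 mg/L

At the critical point dD/dt = 0, so k_1 L₀ e^(−k_1 t) = k_a D. Substituting D(t) from the Streeter–Phelps equation and solving for t gives
t_c = ln[(k_a/k_1)(1 − D₀(k_a−k_1)/(k_1 L₀))] / (k_a−k_1).
Here k_a−k_1 = 1.196 d⁻¹ and 1 − D₀(k_a−k_1)/(k_1 L₀) = 1 − 2.67×1.196/(0.354×20.5) = 0.5600, so
t_c = ln(4.379 × 0.5600) / 1.196 = 0.8968 / 1.196 = 0.7499 d.
L(t_c) = L₀ e^(−k_1 t_c) = 20.5 × 0.7669 = 15.72 mg/L, and at the critical point k_a D_c = k_1 L, so D_c = (0.354/1.55) × 15.72 = 3.590 mg/L.
Minimum DO = C_s − D_c = 9.17 − 3.590 = 5.580 mg/L.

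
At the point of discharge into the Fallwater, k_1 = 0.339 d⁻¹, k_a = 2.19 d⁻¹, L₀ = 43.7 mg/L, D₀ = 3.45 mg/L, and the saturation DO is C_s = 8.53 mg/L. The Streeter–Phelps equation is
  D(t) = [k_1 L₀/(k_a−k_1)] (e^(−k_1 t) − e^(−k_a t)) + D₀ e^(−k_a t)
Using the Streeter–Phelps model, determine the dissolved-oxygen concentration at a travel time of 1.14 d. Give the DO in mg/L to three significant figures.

k_1 L₀/(k_a−k_1) = 0.339×43.7/(2.19−0.339) = 14.81/1.851 = 8.003 mg/L.
e^(−k_1 t) = e^(−0.339×1.140) = 0.6795; e^(−k_a t) = e^(−2.19×1.140) = 0.08236.
D = 8.003 × (0.6795 − 0.08236) + 3.45 × 0.08236 = 4.779 + 0.2842 = 5.063 mg/L.
DO = C_s − D = 8.53 − 5.063 = 3.467 mg/L.

DO ≈ 3.47 mg/L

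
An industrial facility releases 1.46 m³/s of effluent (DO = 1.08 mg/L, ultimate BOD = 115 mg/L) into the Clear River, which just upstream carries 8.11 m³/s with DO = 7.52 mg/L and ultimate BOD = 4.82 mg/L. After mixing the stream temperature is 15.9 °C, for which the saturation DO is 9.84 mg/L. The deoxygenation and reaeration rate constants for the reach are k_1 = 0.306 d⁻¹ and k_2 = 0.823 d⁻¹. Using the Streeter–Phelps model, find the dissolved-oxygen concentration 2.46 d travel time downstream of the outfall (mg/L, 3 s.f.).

DO ≈ 5.06 mg/L

Mixed DO = (8.11×7.52 + 1.46×1.08)/(8.11+1.46) = 62.56/9.570 = 6.538 mg/L.
Mixed L₀ = (8.11×4.82 + 1.46×115)/(9.570) = 207.0/9.570 = 21.63 mg/L.
Initial deficit D₀ = C_s − DO₀ = 9.84 − 6.538 = 3.302 mg/L.
D(2.46) = [0.306×21.63/(0.823−0.306)](e^(−0.306×2.46) − e^(−0.823×2.46)) + 3.302 e^(−0.823×2.46)
= 12.80 × (0.4711 − 0.1320) + 3.302 × 0.1320 = 4.776 mg/L.
DO = 9.84 − 4.776 = 5.064 mg/L.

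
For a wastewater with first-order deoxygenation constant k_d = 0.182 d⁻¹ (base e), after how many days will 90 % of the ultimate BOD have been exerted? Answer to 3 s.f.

y/L₀ = 1 − e^(−k_d t) = 0.90 ⇒ e^(−k_d t) = 0.100
t = −ln(0.100) / 0.182 = 2.303 / 0.182 = 12.65 d.

t ≈ 12.7 d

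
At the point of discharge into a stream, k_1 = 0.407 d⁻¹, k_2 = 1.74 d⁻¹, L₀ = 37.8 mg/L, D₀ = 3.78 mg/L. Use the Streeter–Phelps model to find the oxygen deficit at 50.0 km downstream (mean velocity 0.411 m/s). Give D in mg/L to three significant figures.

Travel time t = x/v = 50.0 km / (0.411 m/s) = 50000 m / 0.411 m/s = 121700 s = 1.408 d.
k_1 L₀/(k_2−k_1) = 0.407×37.8/(1.74−0.407) = 15.38/1.333 = 11.54 mg/L.
e^(−k_1 t) = e^(−0.407×1.408) = 0.5638; e^(−k_2 t) = e^(−1.74×1.408) = 0.08629.
D = 11.54 × (0.5638 − 0.08629) + 3.78 × 0.08629 = 5.511 + 0.3262 = 5.837 mg/L.

D ≈ 5.84 mg/L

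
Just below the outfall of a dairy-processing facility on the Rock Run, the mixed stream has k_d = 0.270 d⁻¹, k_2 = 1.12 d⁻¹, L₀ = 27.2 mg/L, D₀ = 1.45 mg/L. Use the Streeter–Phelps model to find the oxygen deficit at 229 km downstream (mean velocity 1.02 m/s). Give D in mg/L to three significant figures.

Travel time t = x/v = 229 km / (1.02 m/s) = 229000 m / 1.02 m/s = 224500 s = 2.598 d.
k_d L₀/(k_2−k_d) = 0.270×27.2/(1.12−0.270) = 7.344/0.8500 = 8.640 mg/L.
e^(−k_d t) = e^(−0.270×2.598) = 0.4958; e^(−k_2 t) = e^(−1.12×2.598) = 0.05446.
D = 8.640 × (0.4958 − 0.05446) + 1.45 × 0.05446 = 3.813 + 0.07897 = 3.892 mg/L.

D ≈ 3.89 mg/L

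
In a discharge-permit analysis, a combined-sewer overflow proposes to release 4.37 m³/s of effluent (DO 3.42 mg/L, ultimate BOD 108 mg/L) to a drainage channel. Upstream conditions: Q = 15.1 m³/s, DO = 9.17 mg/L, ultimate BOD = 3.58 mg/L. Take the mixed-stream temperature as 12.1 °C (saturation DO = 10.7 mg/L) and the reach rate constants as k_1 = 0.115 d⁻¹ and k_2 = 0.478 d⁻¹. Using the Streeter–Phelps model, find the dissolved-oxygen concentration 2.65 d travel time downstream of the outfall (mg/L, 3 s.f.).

Mixed DO = (15.1×9.17 + 4.37×3.42)/(15.1+4.37) = 153.4/19.47 = 7.879 mg/L.
Mixed L₀ = (15.1×3.58 + 4.37×108)/(19.47) = 526.0/19.47 = 27.02 mg/L.
Initial deficit D₀ = C_s − DO₀ = 10.7 − 7.879 = 2.821 mg/L.
D(2.65) = [0.115×27.02/(0.478−0.115)](e^(−0.115×2.65) − e^(−0.478×2.65)) + 2.821 e^(−0.478×2.65)
= 8.559 × (0.7373 − 0.2818) + 2.821 × 0.2818 = 4.694 mg/L.
DO = 10.7 − 4.694 = 6.006 mg/L.

DO ≈ 6.01 mg/L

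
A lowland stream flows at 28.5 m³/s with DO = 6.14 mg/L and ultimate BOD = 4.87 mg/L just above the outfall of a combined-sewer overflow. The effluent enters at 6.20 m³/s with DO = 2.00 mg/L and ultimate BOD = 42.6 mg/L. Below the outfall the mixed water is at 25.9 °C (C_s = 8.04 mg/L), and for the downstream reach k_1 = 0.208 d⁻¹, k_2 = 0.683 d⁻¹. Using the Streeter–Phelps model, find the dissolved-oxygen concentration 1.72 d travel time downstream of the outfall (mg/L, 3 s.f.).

DO ≈ 5.24 mg/L

Mixed DO = (28.5×6.14 + 6.20×2.00)/(28.5+6.20) = 187.4/34.70 = 5.400 mg/L.
Mixed L₀ = (28.5×4.87 + 6.20×42.6)/(34.70) = 402.9/34.70 = 11.61 mg/L.
Initial deficit D₀ = C_s − DO₀ = 8.04 − 5.400 = 2.640 mg/L.
D(1.72) = [0.208×11.61/(0.683−0.208)](e^(−0.208×1.72) − e^(−0.683×1.72)) + 2.640 e^(−0.683×1.72)
= 5.085 × (0.6992 − 0.3089) + 2.640 × 0.3089 = 2.800 mg/L.
DO = 8.04 − 2.800 = 5.240 mg/L.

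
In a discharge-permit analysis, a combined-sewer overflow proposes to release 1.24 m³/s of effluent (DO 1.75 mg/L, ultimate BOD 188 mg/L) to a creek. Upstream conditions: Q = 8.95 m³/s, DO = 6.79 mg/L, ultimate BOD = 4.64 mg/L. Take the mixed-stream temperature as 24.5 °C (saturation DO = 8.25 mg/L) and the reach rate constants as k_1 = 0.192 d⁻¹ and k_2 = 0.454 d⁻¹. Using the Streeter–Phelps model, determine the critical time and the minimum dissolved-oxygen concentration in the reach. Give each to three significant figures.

t_c ≈ 2.86 d; minimum DO ≈ 1.67 mg/L

Mixed DO = (8.95×6.79 + 1.24×1.75)/(8.95+1.24) = 62.94/10.19 = 6.177 mg/L.
Mixed L₀ = (8.95×4.64 + 1.24×188)/(10.19) = 274.6/10.19 = 26.95 mg/L.
Initial deficit D₀ = C_s − DO₀ = 8.25 − 6.177 = 2.073 mg/L.
t_c = (1/0.2620) ln[(0.454/0.192)(1 − 2.073×0.2620/(0.192×26.95))] = 3.817 × ln(2.116) = 2.861 d.
D_c = (0.192/0.454) × 26.95 × e^(−0.192×2.861) = 0.4229 × 26.95 × 0.5773 = 6.580 mg/L.
Minimum DO = 8.25 − 6.580 = 1.670 mg/L.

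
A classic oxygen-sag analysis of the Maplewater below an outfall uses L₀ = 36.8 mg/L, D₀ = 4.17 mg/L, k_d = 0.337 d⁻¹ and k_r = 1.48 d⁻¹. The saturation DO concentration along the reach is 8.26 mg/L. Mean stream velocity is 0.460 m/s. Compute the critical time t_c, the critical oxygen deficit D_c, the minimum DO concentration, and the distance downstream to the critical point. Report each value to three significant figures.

At the critical point dD/dt = 0, so k_d L₀ e^(−k_d t) = k_r D. Substituting D(t) from the Streeter–Phelps equation and solving for t gives
t_c = ln[(k_r/k_d)(1 − D₀(k_r−k_d)/(k_d L₀))] / (k_r−k_d).
Here k_r−k_d = 1.143 d⁻¹ and 1 − D₀(k_r−k_d)/(k_d L₀) = 1 − 4.17×1.143/(0.337×36.8) = 0.6157, so
t_c = ln(4.392 × 0.6157) / 1.143 = 0.9947 / 1.143 = 0.8702 d.
L(t_c) = L₀ e^(−k_d t_c) = 36.8 × 0.7458 = 27.45 mg/L, and at the critical point k_r D_c = k_d L, so D_c = (0.337/1.48) × 27.45 = 6.250 mg/L.
Minimum DO = C_s − D_c = 8.26 − 6.250 = 2.010 mg/L.
x_c = v t_c = 0.460 m/s × 0.8702 d × 86400 s/d = 34590 m ≈ 34.6 km.

t_c ≈ 0.870 d; D_c ≈ 6.25 mg/L; min DO ≈ 2.01 mg/L; x_c ≈ 34.6 km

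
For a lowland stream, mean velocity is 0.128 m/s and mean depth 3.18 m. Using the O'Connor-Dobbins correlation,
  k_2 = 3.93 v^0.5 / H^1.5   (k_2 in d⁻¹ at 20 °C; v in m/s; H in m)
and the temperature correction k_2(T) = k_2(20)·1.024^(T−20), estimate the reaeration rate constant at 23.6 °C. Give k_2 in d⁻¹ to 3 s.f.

k_2(20) = 3.93 × 0.128^0.5 / 3.18^1.5 = 3.93 × 0.3578 / 5.671 = 0.2479 d⁻¹.
k_2(23.6) = 0.2479 × 1.024^(23.6−20) = 0.2479 × 1.089 = 0.2700 d⁻¹.

k_2 ≈ 0.270 d⁻¹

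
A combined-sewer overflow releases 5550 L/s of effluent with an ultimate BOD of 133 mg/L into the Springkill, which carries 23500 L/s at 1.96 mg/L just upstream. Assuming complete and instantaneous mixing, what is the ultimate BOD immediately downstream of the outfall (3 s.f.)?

Flow-weighted mixing: C = (Q_r C_r + Q_w C_w)/(Q_r + Q_w)
= (23500×1.96 + 5550×133)/(23500 + 5550) = 784200/29050 = 27.00 mg/L.

27.0 mg/L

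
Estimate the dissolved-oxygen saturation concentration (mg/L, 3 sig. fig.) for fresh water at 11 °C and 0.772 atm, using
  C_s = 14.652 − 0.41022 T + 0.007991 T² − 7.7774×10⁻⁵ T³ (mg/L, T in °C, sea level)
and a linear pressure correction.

At sea level: C_s = 14.652 − 0.41022×11 + 0.007991×11² − 7.7774×10⁻⁵×11³ = 11.00 mg/L.
Pressure correction: C_s' = 11.00 × 0.772 = 8.494 mg/L.

C_s ≈ 8.49 mg/L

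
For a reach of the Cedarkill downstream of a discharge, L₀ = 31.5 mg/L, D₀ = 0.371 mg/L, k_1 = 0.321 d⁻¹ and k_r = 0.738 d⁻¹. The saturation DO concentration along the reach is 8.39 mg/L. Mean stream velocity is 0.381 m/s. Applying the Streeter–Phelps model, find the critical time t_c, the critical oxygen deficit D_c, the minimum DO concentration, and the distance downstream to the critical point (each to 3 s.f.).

t_c ≈ 1.96 d; D_c ≈ 7.30 mg/L; min DO ≈ 1.09 mg/L; x_c ≈ 64.5 km

t_c = [1/(k_r−k_1)] ln[(k_r/k_1)(1 − D₀(k_r−k_1)/(k_1 L₀))]
= [1/(0.738−0.321)] ln[(0.738/0.321)(1 − 0.371×0.4170/(0.321×31.5))]
= (1/0.4170) ln[2.299 × 0.9847] = 2.398 × ln(2.264) = 2.398 × 0.8171 = 1.959 d.
D_c = (k_1/k_r) L₀ e^(−k_1 t_c) = (0.321/0.738) × 31.5 × e^(−0.321×1.959) = 0.4350 × 31.5 × 0.5331 = 7.305 mg/L.
Minimum DO = C_s − D_c = 8.39 − 7.305 = 1.085 mg/L.
x_c = v t_c = 0.381 m/s × 1.959 d × 86400 s/d = 64500 m ≈ 64.5 km.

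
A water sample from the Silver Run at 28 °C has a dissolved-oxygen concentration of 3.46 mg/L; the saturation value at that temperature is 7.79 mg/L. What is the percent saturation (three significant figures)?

44.4 % saturation

% saturation = C/C_s × 100 = 3.46/7.79 × 100 = 44.4 %.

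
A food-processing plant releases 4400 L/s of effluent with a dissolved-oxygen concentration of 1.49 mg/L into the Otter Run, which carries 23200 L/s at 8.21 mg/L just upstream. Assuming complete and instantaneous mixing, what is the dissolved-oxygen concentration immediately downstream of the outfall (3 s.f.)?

Flow-weighted mixing: C = (Q_r C_r + Q_w C_w)/(Q_r + Q_w)
= (23200×8.21 + 4400×1.49)/(23200 + 4400) = 197000/27600 = 7.139 mg/L.

7.14 mg/L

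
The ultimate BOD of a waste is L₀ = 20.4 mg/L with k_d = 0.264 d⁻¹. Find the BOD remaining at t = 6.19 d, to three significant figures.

L ≈ 3.98 mg/L

L_t = L₀ e^(−k_d t) = 20.4 × e^(−0.264×6.19) = 20.4 × 0.1951 = 3.980 mg/L.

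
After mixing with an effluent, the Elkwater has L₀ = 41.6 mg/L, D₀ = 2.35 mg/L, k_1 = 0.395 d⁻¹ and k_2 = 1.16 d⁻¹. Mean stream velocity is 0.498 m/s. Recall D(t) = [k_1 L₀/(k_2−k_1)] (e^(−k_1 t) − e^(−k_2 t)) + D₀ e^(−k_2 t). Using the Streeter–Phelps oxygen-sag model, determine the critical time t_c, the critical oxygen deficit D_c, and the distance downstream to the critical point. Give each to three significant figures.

t_c = [1/(k_2−k_1)] ln[(k_2/k_1)(1 − D₀(k_2−k_1)/(k_1 L₀))]
= [1/(1.16−0.395)] ln[(1.16/0.395)(1 − 2.35×0.7650/(0.395×41.6))]
= (1/0.7650) ln[2.937 × 0.8906] = 1.307 × ln(2.615) = 1.307 × 0.9614 = 1.257 d.
D_c = (k_1/k_2) L₀ e^(−k_1 t_c) = (0.395/1.16) × 41.6 × e^(−0.395×1.257) = 0.3405 × 41.6 × 0.6087 = 8.623 mg/L.
x_c = v t_c = 0.498 m/s × 1.257 d × 86400 s/d = 54070 m ≈ 54.1 km.

t_c ≈ 1.26 d; D_c ≈ 8.62 mg/L; x_c ≈ 54.1 km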